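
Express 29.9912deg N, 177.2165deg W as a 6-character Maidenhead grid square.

AL19jx

Add 180° to longitude and 90° to latitude: 2.7835, 119.9912.
Field (20°×10°, letters A–R): 2.7835/20 → 0 → A, 119.9912/10 → 11 → L; chars AL.
Square (2°×1°, digits 0–9): 2.7835/2 → 1, 9.9912/1 → 9; chars 19.
Subsquare (5′×2.5′, letters a–x): 0.7835/0.0833333 → 9 → j, 0.9912/0.0416667 → 23 → x; chars jx.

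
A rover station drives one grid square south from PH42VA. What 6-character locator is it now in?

PH41vx

Latitude subsquare a = 0; −1 → -1, wraps to 23 = x, carry into square.
Latitude square 2; −1 → 1.
The longitude characters are unchanged.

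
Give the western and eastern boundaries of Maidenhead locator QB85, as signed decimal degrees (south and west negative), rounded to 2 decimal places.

156.00, 158.00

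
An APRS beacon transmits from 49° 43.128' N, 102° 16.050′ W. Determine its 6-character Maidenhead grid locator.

DN89ur

Shift to the Maidenhead origin (180°W, 90°S): lon 77.7325, lat 139.7188.
Field: lon ⌊77.7325/20⌋ = 3 → D; lat ⌊139.7188/10⌋ = 13 → N.
Square: lon ⌊17.7325/2⌋ = 8; lat ⌊9.7188/1⌋ = 9.
Subsquare: lon ⌊1.7325/0.0833333⌋ = 20 → u; lat ⌊0.7188/0.0416667⌋ = 17 → r.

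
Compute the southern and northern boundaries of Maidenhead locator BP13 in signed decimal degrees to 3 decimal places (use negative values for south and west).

Field B=1, P=15: +1·20° lon, +15·10° lat → SW at lon -160°, lat 60°.
Square 1, 3: +1·2° lon, +3·1° lat → SW at lon -158°, lat 63°.
Cell spans 2° lon × 1° lat.
south 63.000, north 64.000.

63.000, 64.000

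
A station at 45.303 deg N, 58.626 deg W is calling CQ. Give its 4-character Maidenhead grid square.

GN05

Add 180° to longitude and 90° to latitude: 121.37, 135.30.
Field (20°×10°, letters A–R): 121.37/20 → 6 → G, 135.30/10 → 13 → N; chars GN.
Square (2°×1°, digits 0–9): 1.37/2 → 0, 5.30/1 → 5; chars 05.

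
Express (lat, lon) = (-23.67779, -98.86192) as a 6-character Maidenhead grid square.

EG06nh

Add 180° to longitude and 90° to latitude: 81.1381, 66.3222.
Field: 81.1381/20 → 4 → E, 66.3222/10 → 6 → G; chars EG.
Square: 1.1381/2 → 0, 6.3222/1 → 6; chars 06.
Subsquare: 1.1381/0.0833333 → 13 → n, 0.3222/0.0416667 → 7 → h; chars nh.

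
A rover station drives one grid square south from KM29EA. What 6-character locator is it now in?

Latitude subsquare a = 0; −1 → -1, wraps to 23 = x, carry into square.
Latitude square 9; −1 → 8.
The longitude characters are unchanged.

KM28ex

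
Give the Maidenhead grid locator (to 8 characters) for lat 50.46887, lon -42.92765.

GO80ml82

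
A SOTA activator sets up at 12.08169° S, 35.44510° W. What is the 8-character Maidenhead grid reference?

HH27gw60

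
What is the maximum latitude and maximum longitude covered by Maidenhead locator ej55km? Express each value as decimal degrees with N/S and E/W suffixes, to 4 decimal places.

5.5417° N, 89.0833° W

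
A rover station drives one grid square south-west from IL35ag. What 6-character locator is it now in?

IL25xf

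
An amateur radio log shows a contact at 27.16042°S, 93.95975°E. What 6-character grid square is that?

NG62xu

Shift to the Maidenhead origin (180°W, 90°S): lon 273.9597, lat 62.8396.
Field: lon ⌊273.9597/20⌋ = 13 → N; lat ⌊62.8396/10⌋ = 6 → G.
Square: lon ⌊13.9597/2⌋ = 6; lat ⌊2.8396/1⌋ = 2.
Subsquare: lon ⌊1.9597/0.0833333⌋ = 23 → x; lat ⌊0.8396/0.0416667⌋ = 20 → u.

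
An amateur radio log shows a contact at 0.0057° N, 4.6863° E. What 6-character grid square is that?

Shift to the Maidenhead origin (180°W, 90°S): lon 184.6863, lat 90.0057.
Field (20°×10°, letters A–R): 184.6863/20 → 9 → J, 90.0057/10 → 9 → J; chars JJ.
Square (2°×1°, digits 0–9): 4.6863/2 → 2, 0.0057/1 → 0; chars 20.
Subsquare (5′×2.5′, letters a–x): 0.6863/0.0833333 → 8 → i, 0.0057/0.0416667 → 0 → a; chars ia.

JJ20ia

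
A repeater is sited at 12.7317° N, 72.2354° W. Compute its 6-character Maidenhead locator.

FK32vr

Shift to the Maidenhead origin (180°W, 90°S): lon 107.7646, lat 102.7317.
Field (20°×10°, letters A–R): 107.7646/20 → 5 → F, 102.7317/10 → 10 → K; chars FK.
Square (2°×1°, digits 0–9): 7.7646/2 → 3, 2.7317/1 → 2; chars 32.
Subsquare (5′×2.5′, letters a–x): 1.7646/0.0833333 → 21 → v, 0.7317/0.0416667 → 17 → r; chars vr.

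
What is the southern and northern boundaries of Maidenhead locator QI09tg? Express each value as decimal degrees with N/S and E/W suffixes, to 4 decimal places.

0.7500° S, 0.7083° S

Field Q=16, I=8: +16·20° lon, +8·10° lat → SW at lon 140°, lat -10°.
Square 0, 9: +0·2° lon, +9·1° lat → SW at lon 140°, lat -1°.
Subsquare t=19, g=6: +19·0.0833333° lon, +6·0.0416667° lat → SW at lon 141.583°, lat -0.75°.
Cell spans 0.0833333° lon × 0.0416667° lat.
south 0.7500° S, north 0.7083° S.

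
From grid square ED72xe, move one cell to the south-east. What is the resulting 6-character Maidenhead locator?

ED82ad

Longitude subsquare x = 23; +1 → 24, wraps to 0 = a, carry into square.
Longitude square 7; +1 → 8.
Latitude subsquare e = 4; −1 → 3 = d.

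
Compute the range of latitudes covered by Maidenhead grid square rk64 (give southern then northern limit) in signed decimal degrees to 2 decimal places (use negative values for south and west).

Field R=17, K=10: +17·20° lon, +10·10° lat → SW at lon 160°, lat 10°.
Square 6, 4: +6·2° lon, +4·1° lat → SW at lon 172°, lat 14°.
Cell spans 2° lon × 1° lat.
south 14.00, north 15.00.

14.00, 15.00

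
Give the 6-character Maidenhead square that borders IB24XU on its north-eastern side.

IB34av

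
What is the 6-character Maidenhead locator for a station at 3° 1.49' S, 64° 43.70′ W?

FI76px

Add 180° to longitude and 90° to latitude: 115.2717, 86.9752.
Field: 115.2717/20 → 5 → F, 86.9752/10 → 8 → I; chars FI.
Square: 15.2717/2 → 7, 6.9752/1 → 6; chars 76.
Subsquare: 1.2717/0.0833333 → 15 → p, 0.9752/0.0416667 → 23 → x; chars px.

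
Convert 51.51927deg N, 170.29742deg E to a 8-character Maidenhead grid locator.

Shift to the Maidenhead origin (180°W, 90°S): lon 350.29742, lat 141.51927.
Field (20°×10°, letters A–R): lon ⌊350.29742/20⌋ = 17 → R; lat ⌊141.51927/10⌋ = 14 → O.
Square (2°×1°, digits 0–9): lon ⌊10.29742/2⌋ = 5; lat ⌊1.51927/1⌋ = 1.
Subsquare (5′×2.5′, letters a–x): lon ⌊0.29742/0.0833333⌋ = 3 → d; lat ⌊0.51927/0.0416667⌋ = 12 → m.
Extended square (30″×15″, digits 0–9): lon ⌊0.04742/0.00833333⌋ = 5; lat ⌊0.01927/0.00416667⌋ = 4.

RO51dm54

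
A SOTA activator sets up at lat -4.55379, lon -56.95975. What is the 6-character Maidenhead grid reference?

GI15mk

Shift to the Maidenhead origin (180°W, 90°S): lon 123.0403, lat 85.4462.
Field (20°×10°, letters A–R): 123.0403/20 → 6 → G, 85.4462/10 → 8 → I; chars GI.
Square (2°×1°, digits 0–9): 3.0403/2 → 1, 5.4462/1 → 5; chars 15.
Subsquare (5′×2.5′, letters a–x): 1.0403/0.0833333 → 12 → m, 0.4462/0.0416667 → 10 → k; chars mk.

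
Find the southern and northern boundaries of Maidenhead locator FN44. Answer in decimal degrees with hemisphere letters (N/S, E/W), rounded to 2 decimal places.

44.00° N, 45.00° N

Field F=5, N=13: +5·20° lon, +13·10° lat → SW at lon -80°, lat 40°.
Square 4, 4: +4·2° lon, +4·1° lat → SW at lon -72°, lat 44°.
Cell spans 2° lon × 1° lat.
south 44.00° N, north 45.00° N.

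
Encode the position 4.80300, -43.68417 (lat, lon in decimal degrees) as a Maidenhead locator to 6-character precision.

Shift to the Maidenhead origin (180°W, 90°S): lon 136.3158, lat 94.8030.
Field (20°×10°, letters A–R): lon ⌊136.3158/20⌋ = 6 → G; lat ⌊94.8030/10⌋ = 9 → J.
Square (2°×1°, digits 0–9): lon ⌊16.3158/2⌋ = 8; lat ⌊4.8030/1⌋ = 4.
Subsquare (5′×2.5′, letters a–x): lon ⌊0.3158/0.0833333⌋ = 3 → d; lat ⌊0.8030/0.0416667⌋ = 19 → t.

GJ84dt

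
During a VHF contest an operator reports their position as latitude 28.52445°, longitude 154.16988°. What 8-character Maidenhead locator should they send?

QL78cm05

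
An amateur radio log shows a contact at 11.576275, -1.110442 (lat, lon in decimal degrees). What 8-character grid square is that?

IK91kn68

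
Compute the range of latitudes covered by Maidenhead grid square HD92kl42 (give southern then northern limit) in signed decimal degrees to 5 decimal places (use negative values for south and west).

-57.53333, -57.52917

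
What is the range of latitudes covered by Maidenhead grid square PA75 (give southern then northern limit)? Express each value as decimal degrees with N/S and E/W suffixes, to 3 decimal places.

Field P=15, A=0: +15·20° lon, +0·10° lat → SW at lon 120°, lat -90°.
Square 7, 5: +7·2° lon, +5·1° lat → SW at lon 134°, lat -85°.
Cell spans 2° lon × 1° lat.
south 85.000° S, north 84.000° S.

85.000° S, 84.000° S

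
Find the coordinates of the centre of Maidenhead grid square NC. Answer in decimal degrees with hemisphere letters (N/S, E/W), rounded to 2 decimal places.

Field N=13, C=2: +13·20° lon, +2·10° lat → SW at lon 80°, lat -70°.
Cell spans 20° lon × 10° lat. Centre is SW corner plus half of each.
latitude 65.00° S, longitude 90.00° E.

65.00° S, 90.00° E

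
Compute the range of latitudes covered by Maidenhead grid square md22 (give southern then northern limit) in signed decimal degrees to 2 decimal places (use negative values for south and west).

Field M=12, D=3: +12·20° lon, +3·10° lat → SW at lon 60°, lat -60°.
Square 2, 2: +2·2° lon, +2·1° lat → SW at lon 64°, lat -58°.
Cell spans 2° lon × 1° lat.
south -58.00, north -57.00.

-58.00, -57.00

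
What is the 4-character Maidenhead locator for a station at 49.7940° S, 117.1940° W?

Add 180° to longitude and 90° to latitude: 62.81, 40.21.
Field: lon ⌊62.81/20⌋ = 3 → D; lat ⌊40.21/10⌋ = 4 → E.
Square: lon ⌊2.81/2⌋ = 1; lat ⌊0.21/1⌋ = 0.

DE10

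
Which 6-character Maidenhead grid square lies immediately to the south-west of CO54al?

Longitude subsquare a = 0; −1 → -1, wraps to 23 = x, carry into square.
Longitude square 5; −1 → 4.
Latitude subsquare l = 11; −1 → 10 = k.

CO44xk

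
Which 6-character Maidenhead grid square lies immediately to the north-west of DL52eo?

DL52dp

Longitude subsquare e = 4; −1 → 3 = d.
Latitude subsquare o = 14; +1 → 15 = p.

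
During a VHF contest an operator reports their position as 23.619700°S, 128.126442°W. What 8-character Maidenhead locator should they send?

CG56wj41

Add 180° to longitude and 90° to latitude: 51.87356, 66.38030.
Field (20°×10°, letters A–R): 51.87356/20 → 2 → C, 66.38030/10 → 6 → G; chars CG.
Square (2°×1°, digits 0–9): 11.87356/2 → 5, 6.38030/1 → 6; chars 56.
Subsquare (5′×2.5′, letters a–x): 1.87356/0.0833333 → 22 → w, 0.38030/0.0416667 → 9 → j; chars wj.
Extended square (30″×15″, digits 0–9): 0.04022/0.00833333 → 4, 0.00530/0.00416667 → 1; chars 41.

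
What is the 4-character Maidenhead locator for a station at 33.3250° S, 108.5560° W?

DF56

Offset from 180°W / 90°S: lon 71.44°, lat 56.67°.
Field (20°×10°, letters A–R): 71.44/20 → 3 → D, 56.67/10 → 5 → F; chars DF.
Square (2°×1°, digits 0–9): 11.44/2 → 5, 6.67/1 → 6; chars 56.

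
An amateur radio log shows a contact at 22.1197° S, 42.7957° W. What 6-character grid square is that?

GG87ov

Offset from 180°W / 90°S: lon 137.2043°, lat 67.8803°.
Field: 137.2043/20 → 6 → G, 67.8803/10 → 6 → G; chars GG.
Square: 17.2043/2 → 8, 7.8803/1 → 7; chars 87.
Subsquare: 1.2043/0.0833333 → 14 → o, 0.8803/0.0416667 → 21 → v; chars ov.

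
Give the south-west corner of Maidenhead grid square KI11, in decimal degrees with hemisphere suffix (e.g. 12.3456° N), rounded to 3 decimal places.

Field K=10, I=8: +10·20° lon, +8·10° lat → SW at lon 20°, lat -10°.
Square 1, 1: +1·2° lon, +1·1° lat → SW at lon 22°, lat -9°.
latitude 9.000° S, longitude 22.000° E.

9.000° S, 22.000° E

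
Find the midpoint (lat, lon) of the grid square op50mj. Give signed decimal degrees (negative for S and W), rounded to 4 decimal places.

Field O=14, P=15: +14·20° lon, +15·10° lat → SW at lon 100°, lat 60°.
Square 5, 0: +5·2° lon, +0·1° lat → SW at lon 110°, lat 60°.
Subsquare m=12, j=9: +12·0.0833333° lon, +9·0.0416667° lat → SW at lon 111°, lat 60.375°.
Cell spans 0.0833333° lon × 0.0416667° lat. Centre is SW corner plus half of each.
latitude 60.3958, longitude 111.0417.

60.3958, 111.0417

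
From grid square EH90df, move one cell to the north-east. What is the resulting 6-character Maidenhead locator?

EH90eg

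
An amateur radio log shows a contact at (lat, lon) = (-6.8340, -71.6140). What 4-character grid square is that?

Offset from 180°W / 90°S: lon 108.39°, lat 83.17°.
Field: 108.39/20 → 5 → F, 83.17/10 → 8 → I; chars FI.
Square: 8.39/2 → 4, 3.17/1 → 3; chars 43.

FI43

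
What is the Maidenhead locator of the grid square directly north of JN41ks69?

JN41kt60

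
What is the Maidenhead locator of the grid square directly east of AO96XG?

Longitude subsquare x = 23; +1 → 24, wraps to 0 = a, carry into square.
Longitude square 9; +1 → 10, wraps to 0, carry into field.
Longitude field A = 0; +1 → 1 = B.
The latitude characters are unchanged.

BO06ag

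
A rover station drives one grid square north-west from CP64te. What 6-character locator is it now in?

Longitude subsquare t = 19; −1 → 18 = s.
Latitude subsquare e = 4; +1 → 5 = f.

CP64sf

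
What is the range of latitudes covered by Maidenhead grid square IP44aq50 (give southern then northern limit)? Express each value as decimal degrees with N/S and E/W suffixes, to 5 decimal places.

64.66667° N, 64.67083° N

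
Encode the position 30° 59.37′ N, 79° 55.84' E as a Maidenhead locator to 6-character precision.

MM90xx

Shift to the Maidenhead origin (180°W, 90°S): lon 259.9307, lat 120.9895.
Field (20°×10°, letters A–R): 259.9307/20 → 12 → M, 120.9895/10 → 12 → M; chars MM.
Square (2°×1°, digits 0–9): 19.9307/2 → 9, 0.9895/1 → 0; chars 90.
Subsquare (5′×2.5′, letters a–x): 1.9307/0.0833333 → 23 → x, 0.9895/0.0416667 → 23 → x; chars xx.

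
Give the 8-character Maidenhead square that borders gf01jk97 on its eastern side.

GF01kk07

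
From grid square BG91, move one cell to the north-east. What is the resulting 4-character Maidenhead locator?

CG02

Longitude square 9; +1 → 10, wraps to 0, carry into field.
Longitude field B = 1; +1 → 2 = C.
Latitude square 1; +1 → 2.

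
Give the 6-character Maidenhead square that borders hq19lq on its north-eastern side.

Longitude subsquare l = 11; +1 → 12 = m.
Latitude subsquare q = 16; +1 → 17 = r.

HQ19mr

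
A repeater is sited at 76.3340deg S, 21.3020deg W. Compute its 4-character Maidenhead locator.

HB93

Shift to the Maidenhead origin (180°W, 90°S): lon 158.70, lat 13.67.
Field: lon ⌊158.70/20⌋ = 7 → H; lat ⌊13.67/10⌋ = 1 → B.
Square: lon ⌊18.70/2⌋ = 9; lat ⌊3.67/1⌋ = 3.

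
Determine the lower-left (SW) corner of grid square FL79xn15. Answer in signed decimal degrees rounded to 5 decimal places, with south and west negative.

Field F=5, L=11: +5·20° lon, +11·10° lat → SW at lon -80°, lat 20°.
Square 7, 9: +7·2° lon, +9·1° lat → SW at lon -66°, lat 29°.
Subsquare x=23, n=13: +23·0.0833333° lon, +13·0.0416667° lat → SW at lon -64.0833°, lat 29.5417°.
Extended square 1, 5: +1·0.00833333° lon, +5·0.00416667° lat → SW at lon -64.075°, lat 29.5625°.
latitude 29.56250, longitude -64.07500.

29.56250, -64.07500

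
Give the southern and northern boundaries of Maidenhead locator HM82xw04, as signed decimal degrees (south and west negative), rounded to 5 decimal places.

32.93333, 32.93750

Field H=7, M=12: +7·20° lon, +12·10° lat → SW at lon -40°, lat 30°.
Square 8, 2: +8·2° lon, +2·1° lat → SW at lon -24°, lat 32°.
Subsquare x=23, w=22: +23·0.0833333° lon, +22·0.0416667° lat → SW at lon -22.0833°, lat 32.9167°.
Extended square 0, 4: +0·0.00833333° lon, +4·0.00416667° lat → SW at lon -22.0833°, lat 32.9333°.
Cell spans 0.00833333° lon × 0.00416667° lat.
south 32.93333, north 32.93750.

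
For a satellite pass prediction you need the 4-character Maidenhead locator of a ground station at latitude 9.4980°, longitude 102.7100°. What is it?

OJ19

Offset from 180°W / 90°S: lon 282.71°, lat 99.50°.
Field (20°×10°, letters A–R): lon ⌊282.71/20⌋ = 14 → O; lat ⌊99.50/10⌋ = 9 → J.
Square (2°×1°, digits 0–9): lon ⌊2.71/2⌋ = 1; lat ⌊9.50/1⌋ = 9.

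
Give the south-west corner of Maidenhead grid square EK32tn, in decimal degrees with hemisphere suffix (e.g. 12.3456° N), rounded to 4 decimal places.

Field E=4, K=10: +4·20° lon, +10·10° lat → SW at lon -100°, lat 10°.
Square 3, 2: +3·2° lon, +2·1° lat → SW at lon -94°, lat 12°.
Subsquare t=19, n=13: +19·0.0833333° lon, +13·0.0416667° lat → SW at lon -92.4167°, lat 12.5417°.
latitude 12.5417° N, longitude 92.4167° W.

12.5417° N, 92.4167° W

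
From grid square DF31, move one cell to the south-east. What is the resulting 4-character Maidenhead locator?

DF40

Longitude square 3; +1 → 4.
Latitude square 1; −1 → 0.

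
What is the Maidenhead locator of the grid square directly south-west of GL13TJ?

GL13si

Longitude subsquare t = 19; −1 → 18 = s.
Latitude subsquare j = 9; −1 → 8 = i.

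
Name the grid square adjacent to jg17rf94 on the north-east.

JG17sf05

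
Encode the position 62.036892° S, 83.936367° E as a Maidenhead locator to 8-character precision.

NC17xx21

Offset from 180°W / 90°S: lon 263.93637°, lat 27.96311°.
Field: lon ⌊263.93637/20⌋ = 13 → N; lat ⌊27.96311/10⌋ = 2 → C.
Square: lon ⌊3.93637/2⌋ = 1; lat ⌊7.96311/1⌋ = 7.
Subsquare: lon ⌊1.93637/0.0833333⌋ = 23 → x; lat ⌊0.96311/0.0416667⌋ = 23 → x.
Extended square: lon ⌊0.01970/0.00833333⌋ = 2; lat ⌊0.00477/0.00416667⌋ = 1.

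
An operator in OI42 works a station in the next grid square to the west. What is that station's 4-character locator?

Longitude square 4; −1 → 3.
The latitude characters are unchanged.

OI32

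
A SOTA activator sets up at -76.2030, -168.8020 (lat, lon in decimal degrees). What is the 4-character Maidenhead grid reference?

AB53

Add 180° to longitude and 90° to latitude: 11.20, 13.80.
Field: lon ⌊11.20/20⌋ = 0 → A; lat ⌊13.80/10⌋ = 1 → B.
Square: lon ⌊11.20/2⌋ = 5; lat ⌊3.80/1⌋ = 3.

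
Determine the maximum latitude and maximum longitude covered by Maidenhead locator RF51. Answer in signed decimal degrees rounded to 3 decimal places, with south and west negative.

Field R=17, F=5: +17·20° lon, +5·10° lat → SW at lon 160°, lat -40°.
Square 5, 1: +5·2° lon, +1·1° lat → SW at lon 170°, lat -39°.
Cell spans 2° lon × 1° lat. NE corner is SW corner plus one full cell.
latitude -38.000, longitude 172.000.

-38.000, 172.000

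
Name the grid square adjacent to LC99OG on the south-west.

LC99nf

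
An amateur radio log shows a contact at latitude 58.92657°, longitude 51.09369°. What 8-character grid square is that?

LO58nw12

Offset from 180°W / 90°S: lon 231.09369°, lat 148.92657°.
Field: lon ⌊231.09369/20⌋ = 11 → L; lat ⌊148.92657/10⌋ = 14 → O.
Square: lon ⌊11.09369/2⌋ = 5; lat ⌊8.92657/1⌋ = 8.
Subsquare: lon ⌊1.09369/0.0833333⌋ = 13 → n; lat ⌊0.92657/0.0416667⌋ = 22 → w.
Extended square: lon ⌊0.01036/0.00833333⌋ = 1; lat ⌊0.00990/0.00416667⌋ = 2.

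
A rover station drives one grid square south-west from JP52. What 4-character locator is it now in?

JP41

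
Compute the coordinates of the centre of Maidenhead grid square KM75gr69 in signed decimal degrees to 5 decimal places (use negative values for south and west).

35.74792, 34.55417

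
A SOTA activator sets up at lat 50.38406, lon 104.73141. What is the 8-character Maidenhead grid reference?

OO20ij72

Shift to the Maidenhead origin (180°W, 90°S): lon 284.73141, lat 140.38406.
Field: lon ⌊284.73141/20⌋ = 14 → O; lat ⌊140.38406/10⌋ = 14 → O.
Square: lon ⌊4.73141/2⌋ = 2; lat ⌊0.38406/1⌋ = 0.
Subsquare: lon ⌊0.73141/0.0833333⌋ = 8 → i; lat ⌊0.38406/0.0416667⌋ = 9 → j.
Extended square: lon ⌊0.06474/0.00833333⌋ = 7; lat ⌊0.00906/0.00416667⌋ = 2.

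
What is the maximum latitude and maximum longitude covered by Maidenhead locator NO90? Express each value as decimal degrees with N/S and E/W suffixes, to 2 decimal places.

Field N=13, O=14: +13·20° lon, +14·10° lat → SW at lon 80°, lat 50°.
Square 9, 0: +9·2° lon, +0·1° lat → SW at lon 98°, lat 50°.
Cell spans 2° lon × 1° lat. NE corner is SW corner plus one full cell.
latitude 51.00° N, longitude 100.00° E.

51.00° N, 100.00° E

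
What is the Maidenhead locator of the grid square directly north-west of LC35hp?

Longitude subsquare h = 7; −1 → 6 = g.
Latitude subsquare p = 15; +1 → 16 = q.

LC35gq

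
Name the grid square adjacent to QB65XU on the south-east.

QB75at

Longitude subsquare x = 23; +1 → 24, wraps to 0 = a, carry into square.
Longitude square 6; +1 → 7.
Latitude subsquare u = 20; −1 → 19 = t.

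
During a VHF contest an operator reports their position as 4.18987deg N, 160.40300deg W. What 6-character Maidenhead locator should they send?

Offset from 180°W / 90°S: lon 19.5970°, lat 94.1899°.
Field: lon ⌊19.5970/20⌋ = 0 → A; lat ⌊94.1899/10⌋ = 9 → J.
Square: lon ⌊19.5970/2⌋ = 9; lat ⌊4.1899/1⌋ = 4.
Subsquare: lon ⌊1.5970/0.0833333⌋ = 19 → t; lat ⌊0.1899/0.0416667⌋ = 4 → e.

AJ94te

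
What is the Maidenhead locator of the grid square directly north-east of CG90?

DG01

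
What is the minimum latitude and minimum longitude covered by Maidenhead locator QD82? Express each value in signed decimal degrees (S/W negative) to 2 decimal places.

-58.00, 156.00

Field Q=16, D=3: +16·20° lon, +3·10° lat → SW at lon 140°, lat -60°.
Square 8, 2: +8·2° lon, +2·1° lat → SW at lon 156°, lat -58°.
latitude -58.00, longitude 156.00.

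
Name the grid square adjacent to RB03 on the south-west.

Longitude square 0; −1 → -1, wraps to 9, carry into field.
Longitude field R = 17; −1 → 16 = Q.
Latitude square 3; −1 → 2.

QB92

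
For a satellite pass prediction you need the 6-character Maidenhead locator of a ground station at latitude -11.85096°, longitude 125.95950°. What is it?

Add 180° to longitude and 90° to latitude: 305.9595, 78.1490.
Field: lon ⌊305.9595/20⌋ = 15 → P; lat ⌊78.1490/10⌋ = 7 → H.
Square: lon ⌊5.9595/2⌋ = 2; lat ⌊8.1490/1⌋ = 8.
Subsquare: lon ⌊1.9595/0.0833333⌋ = 23 → x; lat ⌊0.1490/0.0416667⌋ = 3 → d.

PH28xd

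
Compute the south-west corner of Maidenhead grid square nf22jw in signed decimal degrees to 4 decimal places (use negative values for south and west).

-37.0833, 84.7500

Field N=13, F=5: +13·20° lon, +5·10° lat → SW at lon 80°, lat -40°.
Square 2, 2: +2·2° lon, +2·1° lat → SW at lon 84°, lat -38°.
Subsquare j=9, w=22: +9·0.0833333° lon, +22·0.0416667° lat → SW at lon 84.75°, lat -37.0833°.
latitude -37.0833, longitude 84.7500.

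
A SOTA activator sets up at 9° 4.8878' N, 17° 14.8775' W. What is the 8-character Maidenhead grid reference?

IJ19jb09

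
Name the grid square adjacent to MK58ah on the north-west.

Longitude subsquare a = 0; −1 → -1, wraps to 23 = x, carry into square.
Longitude square 5; −1 → 4.
Latitude subsquare h = 7; +1 → 8 = i.

MK48xi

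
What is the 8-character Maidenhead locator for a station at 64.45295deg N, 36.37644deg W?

Offset from 180°W / 90°S: lon 143.62356°, lat 154.45295°.
Field (20°×10°, letters A–R): lon ⌊143.62356/20⌋ = 7 → H; lat ⌊154.45295/10⌋ = 15 → P.
Square (2°×1°, digits 0–9): lon ⌊3.62356/2⌋ = 1; lat ⌊4.45295/1⌋ = 4.
Subsquare (5′×2.5′, letters a–x): lon ⌊1.62356/0.0833333⌋ = 19 → t; lat ⌊0.45295/0.0416667⌋ = 10 → k.
Extended square (30″×15″, digits 0–9): lon ⌊0.04023/0.00833333⌋ = 4; lat ⌊0.03628/0.00416667⌋ = 8.

HP14tk48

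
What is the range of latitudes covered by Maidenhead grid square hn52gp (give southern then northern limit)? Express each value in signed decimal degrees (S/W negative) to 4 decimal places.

Field H=7, N=13: +7·20° lon, +13·10° lat → SW at lon -40°, lat 40°.
Square 5, 2: +5·2° lon, +2·1° lat → SW at lon -30°, lat 42°.
Subsquare g=6, p=15: +6·0.0833333° lon, +15·0.0416667° lat → SW at lon -29.5°, lat 42.625°.
Cell spans 0.0833333° lon × 0.0416667° lat.
south 42.6250, north 42.6667.

42.6250, 42.6667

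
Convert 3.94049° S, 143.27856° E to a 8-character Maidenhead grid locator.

QI16pb34

Shift to the Maidenhead origin (180°W, 90°S): lon 323.27856, lat 86.05951.
Field (20°×10°, letters A–R): lon ⌊323.27856/20⌋ = 16 → Q; lat ⌊86.05951/10⌋ = 8 → I.
Square (2°×1°, digits 0–9): lon ⌊3.27856/2⌋ = 1; lat ⌊6.05951/1⌋ = 6.
Subsquare (5′×2.5′, letters a–x): lon ⌊1.27856/0.0833333⌋ = 15 → p; lat ⌊0.05951/0.0416667⌋ = 1 → b.
Extended square (30″×15″, digits 0–9): lon ⌊0.02856/0.00833333⌋ = 3; lat ⌊0.01784/0.00416667⌋ = 4.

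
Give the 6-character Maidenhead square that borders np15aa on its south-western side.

NP04xx

Longitude subsquare a = 0; −1 → -1, wraps to 23 = x, carry into square.
Longitude square 1; −1 → 0.
Latitude subsquare a = 0; −1 → -1, wraps to 23 = x, carry into square.
Latitude square 5; −1 → 4.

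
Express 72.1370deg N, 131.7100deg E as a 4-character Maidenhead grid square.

PQ52

Add 180° to longitude and 90° to latitude: 311.71, 162.14.
Field: 311.71/20 → 15 → P, 162.14/10 → 16 → Q; chars PQ.
Square: 11.71/2 → 5, 2.14/1 → 2; chars 52.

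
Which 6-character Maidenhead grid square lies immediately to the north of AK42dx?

Latitude subsquare x = 23; +1 → 24, wraps to 0 = a, carry into square.
Latitude square 2; +1 → 3.
The longitude characters are unchanged.

AK43da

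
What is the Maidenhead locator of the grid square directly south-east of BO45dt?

Longitude subsquare d = 3; +1 → 4 = e.
Latitude subsquare t = 19; −1 → 18 = s.

BO45es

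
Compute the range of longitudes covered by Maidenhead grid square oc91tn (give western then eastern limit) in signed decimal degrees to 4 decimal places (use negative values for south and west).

119.5833, 119.6667

Field O=14, C=2: +14·20° lon, +2·10° lat → SW at lon 100°, lat -70°.
Square 9, 1: +9·2° lon, +1·1° lat → SW at lon 118°, lat -69°.
Subsquare t=19, n=13: +19·0.0833333° lon, +13·0.0416667° lat → SW at lon 119.583°, lat -68.4583°.
Cell spans 0.0833333° lon × 0.0416667° lat.
west 119.5833, east 119.6667.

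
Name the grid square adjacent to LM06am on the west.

KM96xm

Longitude subsquare a = 0; −1 → -1, wraps to 23 = x, carry into square.
Longitude square 0; −1 → -1, wraps to 9, carry into field.
Longitude field L = 11; −1 → 10 = K.
The latitude characters are unchanged.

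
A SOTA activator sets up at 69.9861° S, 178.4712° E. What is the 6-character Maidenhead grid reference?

Shift to the Maidenhead origin (180°W, 90°S): lon 358.4712, lat 20.0139.
Field: lon ⌊358.4712/20⌋ = 17 → R; lat ⌊20.0139/10⌋ = 2 → C.
Square: lon ⌊18.4712/2⌋ = 9; lat ⌊0.0139/1⌋ = 0.
Subsquare: lon ⌊0.4712/0.0833333⌋ = 5 → f; lat ⌊0.0139/0.0416667⌋ = 0 → a.

RC90fa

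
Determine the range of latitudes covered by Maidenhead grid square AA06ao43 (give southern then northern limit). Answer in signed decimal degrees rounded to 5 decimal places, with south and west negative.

-83.40417, -83.40000

Field A=0, A=0: +0·20° lon, +0·10° lat → SW at lon -180°, lat -90°.
Square 0, 6: +0·2° lon, +6·1° lat → SW at lon -180°, lat -84°.
Subsquare a=0, o=14: +0·0.0833333° lon, +14·0.0416667° lat → SW at lon -180°, lat -83.4167°.
Extended square 4, 3: +4·0.00833333° lon, +3·0.00416667° lat → SW at lon -179.967°, lat -83.4042°.
Cell spans 0.00833333° lon × 0.00416667° lat.
south -83.40417, north -83.40000.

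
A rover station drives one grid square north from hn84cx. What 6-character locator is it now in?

HN85ca

Latitude subsquare x = 23; +1 → 24, wraps to 0 = a, carry into square.
Latitude square 4; +1 → 5.
The longitude characters are unchanged.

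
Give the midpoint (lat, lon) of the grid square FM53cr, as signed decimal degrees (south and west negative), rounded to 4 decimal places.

33.7292, -69.7917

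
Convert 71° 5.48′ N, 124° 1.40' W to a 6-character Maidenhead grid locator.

Offset from 180°W / 90°S: lon 55.9767°, lat 161.0913°.
Field: lon ⌊55.9767/20⌋ = 2 → C; lat ⌊161.0913/10⌋ = 16 → Q.
Square: lon ⌊15.9767/2⌋ = 7; lat ⌊1.0913/1⌋ = 1.
Subsquare: lon ⌊1.9767/0.0833333⌋ = 23 → x; lat ⌊0.0913/0.0416667⌋ = 2 → c.

CQ71xc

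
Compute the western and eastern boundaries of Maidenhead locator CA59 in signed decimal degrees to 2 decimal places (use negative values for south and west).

-130.00, -128.00

Field C=2, A=0: +2·20° lon, +0·10° lat → SW at lon -140°, lat -90°.
Square 5, 9: +5·2° lon, +9·1° lat → SW at lon -130°, lat -81°.
Cell spans 2° lon × 1° lat.
west -130.00, east -128.00.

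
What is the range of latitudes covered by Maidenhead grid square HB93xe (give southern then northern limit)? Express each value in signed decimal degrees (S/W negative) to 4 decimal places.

-76.8333, -76.7917

Field H=7, B=1: +7·20° lon, +1·10° lat → SW at lon -40°, lat -80°.
Square 9, 3: +9·2° lon, +3·1° lat → SW at lon -22°, lat -77°.
Subsquare x=23, e=4: +23·0.0833333° lon, +4·0.0416667° lat → SW at lon -20.0833°, lat -76.8333°.
Cell spans 0.0833333° lon × 0.0416667° lat.
south -76.8333, north -76.7917.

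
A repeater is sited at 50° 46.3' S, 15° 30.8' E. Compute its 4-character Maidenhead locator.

Shift to the Maidenhead origin (180°W, 90°S): lon 195.51, lat 39.23.
Field (20°×10°, letters A–R): lon ⌊195.51/20⌋ = 9 → J; lat ⌊39.23/10⌋ = 3 → D.
Square (2°×1°, digits 0–9): lon ⌊15.51/2⌋ = 7; lat ⌊9.23/1⌋ = 9.

JD79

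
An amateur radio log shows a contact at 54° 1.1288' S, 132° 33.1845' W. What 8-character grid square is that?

Offset from 180°W / 90°S: lon 47.44692°, lat 35.98119°.
Field: 47.44692/20 → 2 → C, 35.98119/10 → 3 → D; chars CD.
Square: 7.44692/2 → 3, 5.98119/1 → 5; chars 35.
Subsquare: 1.44692/0.0833333 → 17 → r, 0.98119/0.0416667 → 23 → x; chars rx.
Extended square: 0.03026/0.00833333 → 3, 0.02285/0.00416667 → 5; chars 35.

CD35rx35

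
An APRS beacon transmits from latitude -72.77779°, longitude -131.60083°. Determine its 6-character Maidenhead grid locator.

CB47ef

Offset from 180°W / 90°S: lon 48.3992°, lat 17.2222°.
Field: 48.3992/20 → 2 → C, 17.2222/10 → 1 → B; chars CB.
Square: 8.3992/2 → 4, 7.2222/1 → 7; chars 47.
Subsquare: 0.3992/0.0833333 → 4 → e, 0.2222/0.0416667 → 5 → f; chars ef.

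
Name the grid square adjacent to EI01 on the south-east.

Longitude square 0; +1 → 1.
Latitude square 1; −1 → 0.

EI10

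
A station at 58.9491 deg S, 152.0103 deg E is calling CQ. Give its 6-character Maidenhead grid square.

QD61ab

Add 180° to longitude and 90° to latitude: 332.0103, 31.0509.
Field: lon ⌊332.0103/20⌋ = 16 → Q; lat ⌊31.0509/10⌋ = 3 → D.
Square: lon ⌊12.0103/2⌋ = 6; lat ⌊1.0509/1⌋ = 1.
Subsquare: lon ⌊0.0103/0.0833333⌋ = 0 → a; lat ⌊0.0509/0.0416667⌋ = 1 → b.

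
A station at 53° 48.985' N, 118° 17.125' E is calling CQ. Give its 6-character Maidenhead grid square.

Shift to the Maidenhead origin (180°W, 90°S): lon 298.2854, lat 143.8164.
Field: lon ⌊298.2854/20⌋ = 14 → O; lat ⌊143.8164/10⌋ = 14 → O.
Square: lon ⌊18.2854/2⌋ = 9; lat ⌊3.8164/1⌋ = 3.
Subsquare: lon ⌊0.2854/0.0833333⌋ = 3 → d; lat ⌊0.8164/0.0416667⌋ = 19 → t.

OO93dt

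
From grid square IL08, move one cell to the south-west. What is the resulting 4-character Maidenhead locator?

HL97

Longitude square 0; −1 → -1, wraps to 9, carry into field.
Longitude field I = 8; −1 → 7 = H.
Latitude square 8; −1 → 7.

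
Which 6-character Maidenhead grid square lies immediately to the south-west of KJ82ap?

KJ72xo

Longitude subsquare a = 0; −1 → -1, wraps to 23 = x, carry into square.
Longitude square 8; −1 → 7.
Latitude subsquare p = 15; −1 → 14 = o.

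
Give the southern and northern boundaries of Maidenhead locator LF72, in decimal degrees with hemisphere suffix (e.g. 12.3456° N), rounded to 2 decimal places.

38.00° S, 37.00° S

Field L=11, F=5: +11·20° lon, +5·10° lat → SW at lon 40°, lat -40°.
Square 7, 2: +7·2° lon, +2·1° lat → SW at lon 54°, lat -38°.
Cell spans 2° lon × 1° lat.
south 38.00° S, north 37.00° S.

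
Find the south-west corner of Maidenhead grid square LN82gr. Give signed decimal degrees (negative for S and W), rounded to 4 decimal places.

Field L=11, N=13: +11·20° lon, +13·10° lat → SW at lon 40°, lat 40°.
Square 8, 2: +8·2° lon, +2·1° lat → SW at lon 56°, lat 42°.
Subsquare g=6, r=17: +6·0.0833333° lon, +17·0.0416667° lat → SW at lon 56.5°, lat 42.7083°.
latitude 42.7083, longitude 56.5000.

42.7083, 56.5000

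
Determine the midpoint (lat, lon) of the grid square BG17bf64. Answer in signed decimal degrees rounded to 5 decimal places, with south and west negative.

-22.77292, -157.86250

Field B=1, G=6: +1·20° lon, +6·10° lat → SW at lon -160°, lat -30°.
Square 1, 7: +1·2° lon, +7·1° lat → SW at lon -158°, lat -23°.
Subsquare b=1, f=5: +1·0.0833333° lon, +5·0.0416667° lat → SW at lon -157.917°, lat -22.7917°.
Extended square 6, 4: +6·0.00833333° lon, +4·0.00416667° lat → SW at lon -157.867°, lat -22.775°.
Cell spans 0.00833333° lon × 0.00416667° lat. Centre is SW corner plus half of each.
latitude -22.77292, longitude -157.86250.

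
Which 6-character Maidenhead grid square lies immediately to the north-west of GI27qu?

GI27pv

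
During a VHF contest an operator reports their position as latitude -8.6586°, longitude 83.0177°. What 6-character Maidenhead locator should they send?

Add 180° to longitude and 90° to latitude: 263.0177, 81.3414.
Field: 263.0177/20 → 13 → N, 81.3414/10 → 8 → I; chars NI.
Square: 3.0177/2 → 1, 1.3414/1 → 1; chars 11.
Subsquare: 1.0177/0.0833333 → 12 → m, 0.3414/0.0416667 → 8 → i; chars mi.

NI11mi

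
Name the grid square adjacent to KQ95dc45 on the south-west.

KQ95dc34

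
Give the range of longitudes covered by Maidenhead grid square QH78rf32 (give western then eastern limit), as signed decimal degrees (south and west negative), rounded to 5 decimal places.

Field Q=16, H=7: +16·20° lon, +7·10° lat → SW at lon 140°, lat -20°.
Square 7, 8: +7·2° lon, +8·1° lat → SW at lon 154°, lat -12°.
Subsquare r=17, f=5: +17·0.0833333° lon, +5·0.0416667° lat → SW at lon 155.417°, lat -11.7917°.
Extended square 3, 2: +3·0.00833333° lon, +2·0.00416667° lat → SW at lon 155.442°, lat -11.7833°.
Cell spans 0.00833333° lon × 0.00416667° lat.
west 155.44167, east 155.45000.

155.44167, 155.45000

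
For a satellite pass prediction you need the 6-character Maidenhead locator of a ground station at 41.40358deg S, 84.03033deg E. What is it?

Add 180° to longitude and 90° to latitude: 264.0303, 48.5964.
Field (20°×10°, letters A–R): lon ⌊264.0303/20⌋ = 13 → N; lat ⌊48.5964/10⌋ = 4 → E.
Square (2°×1°, digits 0–9): lon ⌊4.0303/2⌋ = 2; lat ⌊8.5964/1⌋ = 8.
Subsquare (5′×2.5′, letters a–x): lon ⌊0.0303/0.0833333⌋ = 0 → a; lat ⌊0.5964/0.0416667⌋ = 14 → o.

NE28ao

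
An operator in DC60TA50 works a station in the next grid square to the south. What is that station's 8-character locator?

Latitude extended square 0; −1 → -1, wraps to 9, carry into subsquare.
Latitude subsquare a = 0; −1 → -1, wraps to 23 = x, carry into square.
Latitude square 0; −1 → -1, wraps to 9, carry into field.
Latitude field C = 2; −1 → 1 = B.
The longitude characters are unchanged.

DB69tx59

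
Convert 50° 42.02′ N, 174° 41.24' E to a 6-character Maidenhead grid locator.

RO70iq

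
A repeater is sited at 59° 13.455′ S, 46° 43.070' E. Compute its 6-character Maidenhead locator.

LD30is

Add 180° to longitude and 90° to latitude: 226.7178, 30.7758.
Field: 226.7178/20 → 11 → L, 30.7758/10 → 3 → D; chars LD.
Square: 6.7178/2 → 3, 0.7758/1 → 0; chars 30.
Subsquare: 0.7178/0.0833333 → 8 → i, 0.7758/0.0416667 → 18 → s; chars is.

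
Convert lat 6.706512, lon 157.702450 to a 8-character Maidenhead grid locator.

Add 180° to longitude and 90° to latitude: 337.70245, 96.70651.
Field (20°×10°, letters A–R): 337.70245/20 → 16 → Q, 96.70651/10 → 9 → J; chars QJ.
Square (2°×1°, digits 0–9): 17.70245/2 → 8, 6.70651/1 → 6; chars 86.
Subsquare (5′×2.5′, letters a–x): 1.70245/0.0833333 → 20 → u, 0.70651/0.0416667 → 16 → q; chars uq.
Extended square (30″×15″, digits 0–9): 0.03578/0.00833333 → 4, 0.03985/0.00416667 → 9; chars 49.

QJ86uq49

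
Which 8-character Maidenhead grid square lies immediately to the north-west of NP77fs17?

NP77fs08

Longitude extended square 1; −1 → 0.
Latitude extended square 7; +1 → 8.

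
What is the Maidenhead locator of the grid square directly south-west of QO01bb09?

Longitude extended square 0; −1 → -1, wraps to 9, carry into subsquare.
Longitude subsquare b = 1; −1 → 0 = a.
Latitude extended square 9; −1 → 8.

QO01ab98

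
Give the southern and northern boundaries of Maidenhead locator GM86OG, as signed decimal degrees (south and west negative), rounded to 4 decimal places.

36.2500, 36.2917

Field G=6, M=12: +6·20° lon, +12·10° lat → SW at lon -60°, lat 30°.
Square 8, 6: +8·2° lon, +6·1° lat → SW at lon -44°, lat 36°.
Subsquare o=14, g=6: +14·0.0833333° lon, +6·0.0416667° lat → SW at lon -42.8333°, lat 36.25°.
Cell spans 0.0833333° lon × 0.0416667° lat.
south 36.2500, north 36.2917.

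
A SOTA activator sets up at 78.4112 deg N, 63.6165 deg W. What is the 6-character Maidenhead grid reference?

Offset from 180°W / 90°S: lon 116.3835°, lat 168.4112°.
Field (20°×10°, letters A–R): 116.3835/20 → 5 → F, 168.4112/10 → 16 → Q; chars FQ.
Square (2°×1°, digits 0–9): 16.3835/2 → 8, 8.4112/1 → 8; chars 88.
Subsquare (5′×2.5′, letters a–x): 0.3835/0.0833333 → 4 → e, 0.4112/0.0416667 → 9 → j; chars ej.

FQ88ej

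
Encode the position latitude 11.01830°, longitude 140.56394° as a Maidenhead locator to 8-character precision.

QK01ga74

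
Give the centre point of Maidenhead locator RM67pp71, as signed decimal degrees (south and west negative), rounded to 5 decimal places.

Field R=17, M=12: +17·20° lon, +12·10° lat → SW at lon 160°, lat 30°.
Square 6, 7: +6·2° lon, +7·1° lat → SW at lon 172°, lat 37°.
Subsquare p=15, p=15: +15·0.0833333° lon, +15·0.0416667° lat → SW at lon 173.25°, lat 37.625°.
Extended square 7, 1: +7·0.00833333° lon, +1·0.00416667° lat → SW at lon 173.308°, lat 37.6292°.
Cell spans 0.00833333° lon × 0.00416667° lat. Centre is SW corner plus half of each.
latitude 37.63125, longitude 173.31250.

37.63125, 173.31250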